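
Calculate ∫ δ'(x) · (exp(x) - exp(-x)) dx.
-2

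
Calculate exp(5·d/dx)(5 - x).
- x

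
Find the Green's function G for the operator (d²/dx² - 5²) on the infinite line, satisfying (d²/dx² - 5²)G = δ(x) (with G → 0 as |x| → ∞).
-\frac{e^{-5|x|}}{10}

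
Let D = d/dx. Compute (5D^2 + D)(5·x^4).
20 x^{2} \left(x + 15\right)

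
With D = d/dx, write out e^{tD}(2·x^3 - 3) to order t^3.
2 t^{3} + 6 t^{2} x + 6 t x^{2} + 2 x^{3} - 3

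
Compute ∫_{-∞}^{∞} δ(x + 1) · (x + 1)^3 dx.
0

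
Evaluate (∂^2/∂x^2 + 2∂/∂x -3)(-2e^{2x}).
- 10 e^{2 x}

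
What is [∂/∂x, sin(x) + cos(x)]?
- \sin{\left(x \right)} + \cos{\left(x \right)}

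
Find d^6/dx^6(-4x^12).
- 2661120 x^{6}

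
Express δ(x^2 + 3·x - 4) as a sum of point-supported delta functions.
\frac{\delta(x + 4) + \delta(x - 1)}{5}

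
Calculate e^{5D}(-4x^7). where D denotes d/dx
- 4 x^{7} - 140 x^{6} - 2100 x^{5} - 17500 x^{4} - 87500 x^{3} - 262500 x^{2} - 437500 x - 312500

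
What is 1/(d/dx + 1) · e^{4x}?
\frac{e^{4 x}}{5}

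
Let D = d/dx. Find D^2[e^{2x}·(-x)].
4 \left(- x - 1\right) e^{2 x}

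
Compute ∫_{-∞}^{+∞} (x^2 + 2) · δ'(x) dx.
0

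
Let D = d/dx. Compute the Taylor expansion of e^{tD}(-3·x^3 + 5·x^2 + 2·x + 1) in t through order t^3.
- 3 t^{3} + t^{2} \left(5 - 9 x\right) + t \left(- 9 x^{2} + 10 x + 2\right) - 3 x^{3} + 5 x^{2} + 2 x + 1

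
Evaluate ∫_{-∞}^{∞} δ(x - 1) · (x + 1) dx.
2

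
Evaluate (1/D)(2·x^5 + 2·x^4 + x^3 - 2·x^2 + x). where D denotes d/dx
\frac{x^{6}}{3} + \frac{2 x^{5}}{5} + \frac{x^{4}}{4} - \frac{2 x^{3}}{3} + \frac{x^{2}}{2}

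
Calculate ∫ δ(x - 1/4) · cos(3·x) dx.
\cos{\left(\frac{3}{4} \right)}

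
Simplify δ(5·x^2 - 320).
\frac{\delta(x - 8) + \delta(x + 8)}{80}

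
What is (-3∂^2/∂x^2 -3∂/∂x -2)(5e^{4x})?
- 310 e^{4 x}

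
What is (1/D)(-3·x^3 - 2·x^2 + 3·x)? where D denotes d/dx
- \frac{3 x^{4}}{4} - \frac{2 x^{3}}{3} + \frac{3 x^{2}}{2}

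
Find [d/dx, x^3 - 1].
3 x^{2}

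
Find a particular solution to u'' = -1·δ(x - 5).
-\frac{|x - 5|}{2}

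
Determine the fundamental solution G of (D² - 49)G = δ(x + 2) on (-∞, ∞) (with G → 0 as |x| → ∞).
-\frac{e^{-7|x + 2|}}{14}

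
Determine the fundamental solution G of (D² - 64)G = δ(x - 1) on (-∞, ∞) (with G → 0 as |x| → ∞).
-\frac{e^{-8|x - 1|}}{16}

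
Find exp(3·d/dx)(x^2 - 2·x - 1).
x^{2} + 4 x + 2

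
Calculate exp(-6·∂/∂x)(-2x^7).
- 2 x^{7} + 84 x^{6} - 1512 x^{5} + 15120 x^{4} - 90720 x^{3} + 326592 x^{2} - 653184 x + 559872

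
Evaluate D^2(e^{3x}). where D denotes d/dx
9 e^{3 x}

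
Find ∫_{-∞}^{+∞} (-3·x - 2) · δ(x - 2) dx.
-8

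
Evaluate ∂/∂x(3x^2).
6 x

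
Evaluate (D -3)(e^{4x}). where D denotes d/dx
e^{4 x}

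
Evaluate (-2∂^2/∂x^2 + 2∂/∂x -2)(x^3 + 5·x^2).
- 2 x^{3} - 4 x^{2} + 8 x - 20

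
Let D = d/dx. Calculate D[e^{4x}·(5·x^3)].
x^{2} \left(20 x + 15\right) e^{4 x}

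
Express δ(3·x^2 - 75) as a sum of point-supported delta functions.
\frac{\delta(x - 5) + \delta(x + 5)}{30}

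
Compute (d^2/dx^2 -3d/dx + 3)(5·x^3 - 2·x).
15 x^{3} - 45 x^{2} + 24 x + 6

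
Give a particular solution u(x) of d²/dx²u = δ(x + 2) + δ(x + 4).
\frac{|x + 2|}{2} + \frac{|x + 4|}{2}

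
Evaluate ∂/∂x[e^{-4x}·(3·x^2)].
6 x \left(1 - 2 x\right) e^{- 4 x}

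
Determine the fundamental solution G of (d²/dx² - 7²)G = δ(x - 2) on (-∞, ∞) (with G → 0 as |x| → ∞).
-\frac{e^{-7|x - 2|}}{14}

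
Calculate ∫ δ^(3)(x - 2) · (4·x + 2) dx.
0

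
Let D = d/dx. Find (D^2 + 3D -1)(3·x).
9 - 3 x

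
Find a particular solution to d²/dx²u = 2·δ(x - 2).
|x - 2|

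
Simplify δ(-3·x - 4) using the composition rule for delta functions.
\frac{\delta(x + 4/3)}{3}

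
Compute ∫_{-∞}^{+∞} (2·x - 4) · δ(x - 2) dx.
0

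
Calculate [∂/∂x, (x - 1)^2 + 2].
2 x - 2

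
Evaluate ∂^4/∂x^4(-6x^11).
- 47520 x^{7}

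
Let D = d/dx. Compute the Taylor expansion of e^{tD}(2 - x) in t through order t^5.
- t - x + 2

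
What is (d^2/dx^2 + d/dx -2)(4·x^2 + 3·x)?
- 8 x^{2} + 2 x + 11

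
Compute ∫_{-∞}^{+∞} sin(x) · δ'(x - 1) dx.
- \cos{\left(1 \right)}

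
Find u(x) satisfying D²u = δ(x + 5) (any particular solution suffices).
\frac{|x + 5|}{2}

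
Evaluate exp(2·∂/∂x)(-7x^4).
- 7 x^{4} - 56 x^{3} - 168 x^{2} - 224 x - 112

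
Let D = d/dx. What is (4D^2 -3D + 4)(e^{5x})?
89 e^{5 x}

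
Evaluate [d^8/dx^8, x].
8\frac{d^{7}}{dx^{7}}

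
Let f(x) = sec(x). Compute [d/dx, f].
\tan{\left(x \right)} \sec{\left(x \right)}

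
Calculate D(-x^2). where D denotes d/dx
- 2 x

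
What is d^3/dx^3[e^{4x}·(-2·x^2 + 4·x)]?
\left(- 128 x^{2} + 64 x + 144\right) e^{4 x}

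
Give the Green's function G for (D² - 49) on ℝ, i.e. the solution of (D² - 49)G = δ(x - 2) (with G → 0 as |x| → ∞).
-\frac{e^{-7|x - 2|}}{14}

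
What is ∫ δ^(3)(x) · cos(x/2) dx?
0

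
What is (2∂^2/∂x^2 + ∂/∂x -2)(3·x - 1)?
5 - 6 x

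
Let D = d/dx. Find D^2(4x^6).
120 x^{4}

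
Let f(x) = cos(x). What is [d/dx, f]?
- \sin{\left(x \right)}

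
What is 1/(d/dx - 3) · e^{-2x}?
- \frac{e^{- 2 x}}{5}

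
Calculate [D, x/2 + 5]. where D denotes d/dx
\frac{1}{2}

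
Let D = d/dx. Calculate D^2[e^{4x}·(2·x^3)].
4 x \left(8 x^{2} + 12 x + 3\right) e^{4 x}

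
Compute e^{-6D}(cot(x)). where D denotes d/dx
\cot{\left(x - 6 \right)}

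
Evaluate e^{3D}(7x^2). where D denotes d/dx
7 x^{2} + 42 x + 63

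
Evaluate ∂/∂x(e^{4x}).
4 e^{4 x}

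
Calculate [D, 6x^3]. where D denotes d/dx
18 x^{2}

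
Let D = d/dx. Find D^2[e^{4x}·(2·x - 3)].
32 \left(x - 1\right) e^{4 x}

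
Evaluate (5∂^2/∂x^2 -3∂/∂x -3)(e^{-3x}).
51 e^{- 3 x}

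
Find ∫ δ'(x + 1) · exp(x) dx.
- \frac{1}{e}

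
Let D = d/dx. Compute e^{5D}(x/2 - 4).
\frac{x}{2} - \frac{3}{2}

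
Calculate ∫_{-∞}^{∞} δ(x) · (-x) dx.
0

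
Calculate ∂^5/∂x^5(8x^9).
120960 x^{4}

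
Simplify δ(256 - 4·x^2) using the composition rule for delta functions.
\frac{\delta(x - 8) + \delta(x + 8)}{64}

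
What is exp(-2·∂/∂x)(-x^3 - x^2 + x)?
- x^{3} + 5 x^{2} - 7 x + 2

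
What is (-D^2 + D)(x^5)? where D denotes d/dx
5 x^{3} \left(x - 4\right)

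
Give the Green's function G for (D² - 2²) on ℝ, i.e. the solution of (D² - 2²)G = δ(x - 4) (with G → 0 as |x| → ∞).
-\frac{e^{-2|x - 4|}}{4}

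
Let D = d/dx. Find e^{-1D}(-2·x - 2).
- 2 x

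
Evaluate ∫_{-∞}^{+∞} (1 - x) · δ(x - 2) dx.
-1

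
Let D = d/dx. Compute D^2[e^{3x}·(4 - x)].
\left(30 - 9 x\right) e^{3 x}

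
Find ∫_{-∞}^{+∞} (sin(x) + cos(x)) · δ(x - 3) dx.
\cos{\left(3 \right)} + \sin{\left(3 \right)}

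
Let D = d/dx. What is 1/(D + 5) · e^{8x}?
\frac{e^{8 x}}{13}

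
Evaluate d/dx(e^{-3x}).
- 3 e^{- 3 x}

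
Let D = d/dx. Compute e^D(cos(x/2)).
\cos{\left(\frac{x}{2} + \frac{1}{2} \right)}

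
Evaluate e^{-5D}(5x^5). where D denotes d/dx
5 x^{5} - 125 x^{4} + 1250 x^{3} - 6250 x^{2} + 15625 x - 15625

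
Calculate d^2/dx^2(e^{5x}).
25 e^{5 x}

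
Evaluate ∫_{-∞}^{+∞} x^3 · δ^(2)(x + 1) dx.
-6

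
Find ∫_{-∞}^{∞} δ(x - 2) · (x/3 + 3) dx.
\frac{11}{3}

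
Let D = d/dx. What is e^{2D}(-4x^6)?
- 4 x^{6} - 48 x^{5} - 240 x^{4} - 640 x^{3} - 960 x^{2} - 768 x - 256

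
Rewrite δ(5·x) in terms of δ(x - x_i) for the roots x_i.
\frac{\delta(x)}{5}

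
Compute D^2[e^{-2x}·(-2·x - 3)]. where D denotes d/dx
4 \left(- 2 x - 1\right) e^{- 2 x}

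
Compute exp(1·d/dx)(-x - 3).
- x - 4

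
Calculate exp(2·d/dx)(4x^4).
4 x^{4} + 32 x^{3} + 96 x^{2} + 128 x + 64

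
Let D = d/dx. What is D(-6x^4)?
- 24 x^{3}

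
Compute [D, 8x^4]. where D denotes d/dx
32 x^{3}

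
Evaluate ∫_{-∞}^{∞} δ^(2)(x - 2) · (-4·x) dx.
0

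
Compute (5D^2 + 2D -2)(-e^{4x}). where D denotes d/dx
- 86 e^{4 x}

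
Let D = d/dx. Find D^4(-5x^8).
- 8400 x^{4}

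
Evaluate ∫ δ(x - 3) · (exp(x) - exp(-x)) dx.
2 \sinh{\left(3 \right)}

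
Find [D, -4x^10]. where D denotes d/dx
- 40 x^{9}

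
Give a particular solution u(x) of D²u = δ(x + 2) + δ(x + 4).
\frac{|x + 2|}{2} + \frac{|x + 4|}{2}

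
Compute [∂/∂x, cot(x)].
- \frac{1}{\sin^{2}{\left(x \right)}}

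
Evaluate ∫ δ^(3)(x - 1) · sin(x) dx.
\cos{\left(1 \right)}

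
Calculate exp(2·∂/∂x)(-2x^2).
- 2 x^{2} - 8 x - 8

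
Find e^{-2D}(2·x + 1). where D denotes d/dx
2 x - 3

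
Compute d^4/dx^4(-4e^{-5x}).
- 2500 e^{- 5 x}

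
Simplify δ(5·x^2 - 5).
\frac{\delta(x - 1) + \delta(x + 1)}{10}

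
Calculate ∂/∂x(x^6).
6 x^{5}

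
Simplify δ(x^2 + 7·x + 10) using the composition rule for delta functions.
\frac{\delta(x + 2) + \delta(x + 5)}{3}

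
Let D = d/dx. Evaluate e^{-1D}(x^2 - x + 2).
x^{2} - 3 x + 4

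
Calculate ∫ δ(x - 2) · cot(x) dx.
\cot{\left(2 \right)}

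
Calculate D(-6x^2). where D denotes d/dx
- 12 x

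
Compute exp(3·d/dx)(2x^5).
2 x^{5} + 30 x^{4} + 180 x^{3} + 540 x^{2} + 810 x + 486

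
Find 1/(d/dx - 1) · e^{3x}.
\frac{e^{3 x}}{2}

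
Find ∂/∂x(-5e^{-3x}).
15 e^{- 3 x}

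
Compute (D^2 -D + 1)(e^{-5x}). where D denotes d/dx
31 e^{- 5 x}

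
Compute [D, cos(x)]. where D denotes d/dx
- \sin{\left(x \right)}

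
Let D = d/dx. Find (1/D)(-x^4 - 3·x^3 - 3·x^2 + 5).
- \frac{x^{5}}{5} - \frac{3 x^{4}}{4} - x^{3} + 5 x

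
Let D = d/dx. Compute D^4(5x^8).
8400 x^{4}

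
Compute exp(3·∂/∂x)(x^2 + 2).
x^{2} + 6 x + 11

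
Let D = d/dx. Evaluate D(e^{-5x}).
- 5 e^{- 5 x}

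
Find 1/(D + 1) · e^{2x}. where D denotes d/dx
\frac{e^{2 x}}{3}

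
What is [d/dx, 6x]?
6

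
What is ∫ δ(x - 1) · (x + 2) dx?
3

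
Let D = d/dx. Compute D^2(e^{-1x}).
e^{- x}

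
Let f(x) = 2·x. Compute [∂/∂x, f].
2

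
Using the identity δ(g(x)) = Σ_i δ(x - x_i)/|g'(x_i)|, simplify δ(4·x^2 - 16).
\frac{\delta(x - 2) + \delta(x + 2)}{16}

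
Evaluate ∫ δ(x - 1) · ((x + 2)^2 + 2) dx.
11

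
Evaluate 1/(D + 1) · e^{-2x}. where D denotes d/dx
- e^{- 2 x}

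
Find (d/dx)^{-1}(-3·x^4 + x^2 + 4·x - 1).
- \frac{3 x^{5}}{5} + \frac{x^{3}}{3} + 2 x^{2} - x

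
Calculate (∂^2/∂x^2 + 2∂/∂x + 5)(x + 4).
5 x + 22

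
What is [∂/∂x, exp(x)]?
e^{x}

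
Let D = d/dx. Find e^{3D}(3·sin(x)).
3 \sin{\left(x + 3 \right)}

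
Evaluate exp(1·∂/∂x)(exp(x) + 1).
e^{x + 1} + 1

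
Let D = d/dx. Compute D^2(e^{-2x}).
4 e^{- 2 x}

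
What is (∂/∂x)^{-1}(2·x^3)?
\frac{x^{4}}{2}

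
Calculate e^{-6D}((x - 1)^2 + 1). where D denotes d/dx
x^{2} - 14 x + 50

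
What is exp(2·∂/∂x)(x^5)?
x^{5} + 10 x^{4} + 40 x^{3} + 80 x^{2} + 80 x + 32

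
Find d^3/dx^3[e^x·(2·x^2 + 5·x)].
\left(2 x^{2} + 17 x + 27\right) e^{x}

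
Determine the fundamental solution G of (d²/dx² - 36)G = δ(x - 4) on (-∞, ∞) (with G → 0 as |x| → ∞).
-\frac{e^{-6|x - 4|}}{12}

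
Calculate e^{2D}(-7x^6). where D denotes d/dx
- 7 x^{6} - 84 x^{5} - 420 x^{4} - 1120 x^{3} - 1680 x^{2} - 1344 x - 448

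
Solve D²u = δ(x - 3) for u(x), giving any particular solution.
\frac{|x - 3|}{2}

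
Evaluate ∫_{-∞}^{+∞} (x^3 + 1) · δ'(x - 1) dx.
-3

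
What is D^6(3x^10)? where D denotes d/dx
453600 x^{4}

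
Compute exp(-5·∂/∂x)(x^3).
x^{3} - 15 x^{2} + 75 x - 125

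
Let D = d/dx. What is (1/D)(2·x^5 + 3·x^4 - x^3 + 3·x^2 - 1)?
\frac{x^{6}}{3} + \frac{3 x^{5}}{5} - \frac{x^{4}}{4} + x^{3} - x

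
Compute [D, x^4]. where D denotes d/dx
4 x^{3}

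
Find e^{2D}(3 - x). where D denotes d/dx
1 - x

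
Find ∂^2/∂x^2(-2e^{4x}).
- 32 e^{4 x}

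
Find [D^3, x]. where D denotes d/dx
3D^{2}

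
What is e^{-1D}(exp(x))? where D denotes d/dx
e^{x - 1}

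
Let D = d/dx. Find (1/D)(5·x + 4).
\frac{5 x^{2}}{2} + 4 x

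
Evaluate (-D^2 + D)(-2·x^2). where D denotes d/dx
4 - 4 x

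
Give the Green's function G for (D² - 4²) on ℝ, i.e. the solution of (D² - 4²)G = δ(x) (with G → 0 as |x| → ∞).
-\frac{e^{-4|x|}}{8}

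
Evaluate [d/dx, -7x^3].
- 21 x^{2}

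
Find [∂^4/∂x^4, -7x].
-28\frac{d^{3}}{dx^{3}}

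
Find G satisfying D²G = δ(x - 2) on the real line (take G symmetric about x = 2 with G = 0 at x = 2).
\frac{|x - 2|}{2}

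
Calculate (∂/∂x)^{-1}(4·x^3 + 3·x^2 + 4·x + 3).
x^{4} + x^{3} + 2 x^{2} + 3 x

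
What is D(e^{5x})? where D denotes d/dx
5 e^{5 x}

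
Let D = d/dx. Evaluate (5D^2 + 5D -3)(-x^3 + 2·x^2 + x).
3 x^{3} - 21 x^{2} - 13 x + 25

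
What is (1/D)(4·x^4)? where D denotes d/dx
\frac{4 x^{5}}{5}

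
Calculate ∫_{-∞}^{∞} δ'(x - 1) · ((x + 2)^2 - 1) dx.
-6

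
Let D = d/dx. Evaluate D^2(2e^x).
2 e^{x}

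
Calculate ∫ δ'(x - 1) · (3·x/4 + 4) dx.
- \frac{3}{4}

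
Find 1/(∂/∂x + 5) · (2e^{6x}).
\frac{2 e^{6 x}}{11}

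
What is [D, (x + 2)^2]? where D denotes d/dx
2 x + 4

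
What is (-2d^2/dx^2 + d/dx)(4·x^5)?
20 x^{3} \left(x - 8\right)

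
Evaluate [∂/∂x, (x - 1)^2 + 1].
2 x - 2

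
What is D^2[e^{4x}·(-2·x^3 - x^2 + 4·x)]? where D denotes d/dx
\left(- 32 x^{3} - 64 x^{2} + 36 x + 30\right) e^{4 x}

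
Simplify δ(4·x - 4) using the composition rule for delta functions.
\frac{\delta(x - 1)}{4}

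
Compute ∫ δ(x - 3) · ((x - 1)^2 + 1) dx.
5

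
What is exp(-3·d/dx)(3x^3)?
3 x^{3} - 27 x^{2} + 81 x - 81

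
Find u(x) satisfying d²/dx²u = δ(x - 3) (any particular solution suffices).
\frac{|x - 3|}{2}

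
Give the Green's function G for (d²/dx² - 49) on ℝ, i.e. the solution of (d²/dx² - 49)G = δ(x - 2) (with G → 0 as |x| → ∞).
-\frac{e^{-7|x - 2|}}{14}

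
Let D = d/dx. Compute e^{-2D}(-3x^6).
- 3 x^{6} + 36 x^{5} - 180 x^{4} + 480 x^{3} - 720 x^{2} + 576 x - 192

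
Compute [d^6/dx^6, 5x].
30\frac{d^{5}}{dx^{5}}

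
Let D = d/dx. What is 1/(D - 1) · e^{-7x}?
- \frac{e^{- 7 x}}{8}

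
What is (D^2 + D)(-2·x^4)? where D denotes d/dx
8 x^{2} \left(- x - 3\right)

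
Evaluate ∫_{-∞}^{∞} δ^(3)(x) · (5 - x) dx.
0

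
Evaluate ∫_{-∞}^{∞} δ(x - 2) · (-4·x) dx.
-8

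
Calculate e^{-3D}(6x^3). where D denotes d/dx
6 x^{3} - 54 x^{2} + 162 x - 162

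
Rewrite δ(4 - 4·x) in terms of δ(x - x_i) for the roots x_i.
\frac{\delta(x - 1)}{4}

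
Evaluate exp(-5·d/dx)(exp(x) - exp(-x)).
- e^{5 - x} + e^{x - 5}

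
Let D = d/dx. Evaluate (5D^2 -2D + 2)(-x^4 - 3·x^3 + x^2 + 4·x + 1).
- 2 x^{4} + 2 x^{3} - 40 x^{2} - 86 x + 4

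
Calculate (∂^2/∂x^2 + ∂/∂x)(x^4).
4 x^{2} \left(x + 3\right)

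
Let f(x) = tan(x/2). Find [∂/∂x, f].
\frac{1}{\cos{\left(x \right)} + 1}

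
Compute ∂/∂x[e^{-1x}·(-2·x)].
2 \left(x - 1\right) e^{- x}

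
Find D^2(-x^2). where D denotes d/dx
-2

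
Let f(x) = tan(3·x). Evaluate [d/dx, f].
\frac{3}{\cos^{2}{\left(3 x \right)}}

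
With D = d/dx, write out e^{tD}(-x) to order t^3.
- t - x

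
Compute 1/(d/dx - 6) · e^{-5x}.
- \frac{e^{- 5 x}}{11}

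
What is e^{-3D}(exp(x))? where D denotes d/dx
e^{x - 3}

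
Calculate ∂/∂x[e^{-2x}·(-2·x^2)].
4 x \left(x - 1\right) e^{- 2 x}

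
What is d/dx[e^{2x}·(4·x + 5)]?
\left(8 x + 14\right) e^{2 x}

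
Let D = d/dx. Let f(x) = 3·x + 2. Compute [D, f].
3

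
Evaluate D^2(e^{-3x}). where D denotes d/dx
9 e^{- 3 x}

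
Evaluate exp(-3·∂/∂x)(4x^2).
4 x^{2} - 24 x + 36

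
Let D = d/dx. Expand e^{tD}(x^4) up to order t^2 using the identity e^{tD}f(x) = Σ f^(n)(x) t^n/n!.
x^{2} \left(6 t^{2} + 4 t x + x^{2}\right)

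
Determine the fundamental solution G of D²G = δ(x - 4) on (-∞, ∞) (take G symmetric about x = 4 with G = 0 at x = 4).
\frac{|x - 4|}{2}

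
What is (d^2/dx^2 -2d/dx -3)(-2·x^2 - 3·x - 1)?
6 x^{2} + 17 x + 5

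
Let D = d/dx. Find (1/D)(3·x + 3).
\frac{3 x^{2}}{2} + 3 x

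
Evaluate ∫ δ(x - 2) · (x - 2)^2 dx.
0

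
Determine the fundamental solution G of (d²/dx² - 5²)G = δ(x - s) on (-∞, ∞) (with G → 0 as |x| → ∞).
-\frac{e^{-5|x-s|}}{10}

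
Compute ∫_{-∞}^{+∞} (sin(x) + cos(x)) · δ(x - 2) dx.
\cos{\left(2 \right)} + \sin{\left(2 \right)}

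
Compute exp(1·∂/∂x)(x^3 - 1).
x \left(x^{2} + 3 x + 3\right)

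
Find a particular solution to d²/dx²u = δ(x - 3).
\frac{|x - 3|}{2}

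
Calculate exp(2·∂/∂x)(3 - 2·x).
- 2 x - 1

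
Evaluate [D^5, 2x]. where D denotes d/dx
10D^{4}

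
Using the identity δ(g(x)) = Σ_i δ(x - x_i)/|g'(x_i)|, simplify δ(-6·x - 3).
\frac{\delta(x + 1/2)}{6}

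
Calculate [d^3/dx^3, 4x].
12\frac{d^{2}}{dx^{2}}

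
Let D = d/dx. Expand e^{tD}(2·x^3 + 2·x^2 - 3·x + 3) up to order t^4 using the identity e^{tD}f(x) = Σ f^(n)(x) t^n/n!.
2 t^{3} + t^{2} \left(6 x + 2\right) + t \left(6 x^{2} + 4 x - 3\right) + 2 x^{3} + 2 x^{2} - 3 x + 3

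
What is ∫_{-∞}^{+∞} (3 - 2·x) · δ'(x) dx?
2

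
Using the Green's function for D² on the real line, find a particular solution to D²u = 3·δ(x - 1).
\frac{3|x - 1|}{2}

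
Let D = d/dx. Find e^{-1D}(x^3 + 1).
x \left(x^{2} - 3 x + 3\right)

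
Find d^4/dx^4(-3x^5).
- 360 x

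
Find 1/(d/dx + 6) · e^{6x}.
\frac{e^{6 x}}{12}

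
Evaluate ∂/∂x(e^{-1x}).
- e^{- x}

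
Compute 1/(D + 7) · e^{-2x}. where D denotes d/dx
\frac{e^{- 2 x}}{5}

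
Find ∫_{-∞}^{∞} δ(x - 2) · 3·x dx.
6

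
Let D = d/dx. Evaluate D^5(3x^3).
0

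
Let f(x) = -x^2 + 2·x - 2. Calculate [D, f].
2 - 2 x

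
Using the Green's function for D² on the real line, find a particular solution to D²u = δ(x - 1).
\frac{|x - 1|}{2}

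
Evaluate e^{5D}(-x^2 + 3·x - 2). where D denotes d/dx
- x^{2} - 7 x - 12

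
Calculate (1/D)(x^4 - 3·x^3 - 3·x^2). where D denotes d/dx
\frac{x^{5}}{5} - \frac{3 x^{4}}{4} - x^{3}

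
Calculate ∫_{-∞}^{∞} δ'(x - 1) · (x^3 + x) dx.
-4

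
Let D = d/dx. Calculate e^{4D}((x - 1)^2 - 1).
x^{2} + 6 x + 8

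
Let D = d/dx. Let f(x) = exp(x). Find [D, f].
e^{x}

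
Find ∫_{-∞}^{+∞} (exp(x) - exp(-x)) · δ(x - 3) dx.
2 \sinh{\left(3 \right)}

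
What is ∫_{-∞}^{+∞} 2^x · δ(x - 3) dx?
8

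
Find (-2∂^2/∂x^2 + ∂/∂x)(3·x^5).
15 x^{3} \left(x - 8\right)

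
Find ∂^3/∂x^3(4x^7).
840 x^{4}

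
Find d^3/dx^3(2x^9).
1008 x^{6}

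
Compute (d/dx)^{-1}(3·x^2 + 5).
x^{3} + 5 x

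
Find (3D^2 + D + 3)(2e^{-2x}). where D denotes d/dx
26 e^{- 2 x}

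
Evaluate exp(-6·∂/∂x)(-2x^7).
- 2 x^{7} + 84 x^{6} - 1512 x^{5} + 15120 x^{4} - 90720 x^{3} + 326592 x^{2} - 653184 x + 559872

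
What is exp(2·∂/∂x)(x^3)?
x^{3} + 6 x^{2} + 12 x + 8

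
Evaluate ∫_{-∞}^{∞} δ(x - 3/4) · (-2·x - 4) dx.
- \frac{11}{2}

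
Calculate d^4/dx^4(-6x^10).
- 30240 x^{6}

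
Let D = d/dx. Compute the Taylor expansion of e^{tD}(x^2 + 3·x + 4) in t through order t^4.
t^{2} + t \left(2 x + 3\right) + x^{2} + 3 x + 4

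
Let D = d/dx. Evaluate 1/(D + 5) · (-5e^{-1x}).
- \frac{5 e^{- x}}{4}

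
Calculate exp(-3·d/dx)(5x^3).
5 x^{3} - 45 x^{2} + 135 x - 135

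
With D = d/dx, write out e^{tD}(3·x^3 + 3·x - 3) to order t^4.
3 t^{3} + 9 t^{2} x + 3 t \left(3 x^{2} + 1\right) + 3 x^{3} + 3 x - 3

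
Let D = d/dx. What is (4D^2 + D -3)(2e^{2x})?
30 e^{2 x}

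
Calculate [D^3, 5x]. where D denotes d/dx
15D^{2}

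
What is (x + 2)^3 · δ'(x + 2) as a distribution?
0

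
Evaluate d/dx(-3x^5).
- 15 x^{4}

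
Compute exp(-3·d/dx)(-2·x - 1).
5 - 2 x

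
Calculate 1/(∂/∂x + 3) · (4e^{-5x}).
- 2 e^{- 5 x}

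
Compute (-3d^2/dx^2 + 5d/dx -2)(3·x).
15 - 6 x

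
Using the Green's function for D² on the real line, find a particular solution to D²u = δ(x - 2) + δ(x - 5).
\frac{|x - 2|}{2} + \frac{|x - 5|}{2}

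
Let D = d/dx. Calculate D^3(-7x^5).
- 420 x^{2}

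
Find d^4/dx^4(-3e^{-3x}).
- 243 e^{- 3 x}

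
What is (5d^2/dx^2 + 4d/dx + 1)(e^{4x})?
97 e^{4 x}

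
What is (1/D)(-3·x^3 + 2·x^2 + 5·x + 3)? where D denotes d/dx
- \frac{3 x^{4}}{4} + \frac{2 x^{3}}{3} + \frac{5 x^{2}}{2} + 3 x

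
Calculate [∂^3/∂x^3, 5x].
15\frac{d^{2}}{dx^{2}}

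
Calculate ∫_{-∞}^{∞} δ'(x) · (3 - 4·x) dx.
4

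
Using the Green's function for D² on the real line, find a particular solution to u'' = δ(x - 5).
\frac{|x - 5|}{2}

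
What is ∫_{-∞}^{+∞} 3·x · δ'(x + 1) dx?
-3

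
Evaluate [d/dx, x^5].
5 x^{4}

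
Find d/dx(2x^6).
12 x^{5}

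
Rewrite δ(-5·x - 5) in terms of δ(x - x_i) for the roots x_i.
\frac{\delta(x + 1)}{5}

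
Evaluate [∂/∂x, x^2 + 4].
2 x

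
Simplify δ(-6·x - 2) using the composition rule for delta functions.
\frac{\delta(x + 1/3)}{6}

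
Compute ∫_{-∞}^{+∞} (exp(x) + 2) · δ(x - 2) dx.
2 + e^{2}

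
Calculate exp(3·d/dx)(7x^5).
7 x^{5} + 105 x^{4} + 630 x^{3} + 1890 x^{2} + 2835 x + 1701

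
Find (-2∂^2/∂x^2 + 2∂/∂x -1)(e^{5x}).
- 41 e^{5 x}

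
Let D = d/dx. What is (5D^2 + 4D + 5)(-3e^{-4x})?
- 207 e^{- 4 x}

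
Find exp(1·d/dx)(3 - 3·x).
- 3 x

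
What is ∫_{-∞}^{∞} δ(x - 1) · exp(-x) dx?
e^{-1}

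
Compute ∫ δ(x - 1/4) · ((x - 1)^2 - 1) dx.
- \frac{7}{16}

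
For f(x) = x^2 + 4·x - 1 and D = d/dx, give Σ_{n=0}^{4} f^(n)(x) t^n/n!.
t^{2} + 2 t \left(x + 2\right) + x^{2} + 4 x - 1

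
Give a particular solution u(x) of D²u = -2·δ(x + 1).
-|x + 1|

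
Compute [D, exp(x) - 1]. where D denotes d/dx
e^{x}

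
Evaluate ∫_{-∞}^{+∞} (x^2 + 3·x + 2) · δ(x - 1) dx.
6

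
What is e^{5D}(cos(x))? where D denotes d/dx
\cos{\left(x + 5 \right)}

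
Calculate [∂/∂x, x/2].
\frac{1}{2}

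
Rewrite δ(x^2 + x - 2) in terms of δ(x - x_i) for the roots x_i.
\frac{\delta(x + 2) + \delta(x - 1)}{3}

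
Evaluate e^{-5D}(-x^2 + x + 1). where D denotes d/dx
- x^{2} + 11 x - 29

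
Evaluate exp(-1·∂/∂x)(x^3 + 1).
x \left(x^{2} - 3 x + 3\right)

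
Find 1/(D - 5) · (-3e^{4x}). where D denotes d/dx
3 e^{4 x}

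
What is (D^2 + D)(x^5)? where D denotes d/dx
5 x^{3} \left(x + 4\right)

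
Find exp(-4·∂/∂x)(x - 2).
x - 6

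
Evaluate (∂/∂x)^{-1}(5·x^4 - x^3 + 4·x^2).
x^{5} - \frac{x^{4}}{4} + \frac{4 x^{3}}{3}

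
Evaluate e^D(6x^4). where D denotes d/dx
6 x^{4} + 24 x^{3} + 36 x^{2} + 24 x + 6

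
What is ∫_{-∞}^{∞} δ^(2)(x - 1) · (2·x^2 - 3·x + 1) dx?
4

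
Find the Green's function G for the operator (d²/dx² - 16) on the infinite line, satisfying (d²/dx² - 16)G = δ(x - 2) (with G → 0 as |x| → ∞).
-\frac{e^{-4|x - 2|}}{8}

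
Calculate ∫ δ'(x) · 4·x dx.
-4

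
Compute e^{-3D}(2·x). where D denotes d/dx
2 x - 6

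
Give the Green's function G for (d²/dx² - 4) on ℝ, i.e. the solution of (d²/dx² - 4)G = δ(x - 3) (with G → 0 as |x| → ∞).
-\frac{e^{-2|x - 3|}}{4}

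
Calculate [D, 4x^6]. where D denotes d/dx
24 x^{5}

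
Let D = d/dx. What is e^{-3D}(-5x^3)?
- 5 x^{3} + 45 x^{2} - 135 x + 135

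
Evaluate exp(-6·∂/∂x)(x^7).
x^{7} - 42 x^{6} + 756 x^{5} - 7560 x^{4} + 45360 x^{3} - 163296 x^{2} + 326592 x - 279936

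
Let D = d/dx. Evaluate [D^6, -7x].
-42D^{5}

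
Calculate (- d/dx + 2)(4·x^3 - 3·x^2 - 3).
8 x^{3} - 18 x^{2} + 6 x - 6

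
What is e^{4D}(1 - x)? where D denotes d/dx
- x - 3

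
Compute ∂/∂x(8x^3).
24 x^{2}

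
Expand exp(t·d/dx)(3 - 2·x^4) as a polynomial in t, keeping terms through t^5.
- 2 t^{4} - 8 t^{3} x - 12 t^{2} x^{2} - 8 t x^{3} - 2 x^{4} + 3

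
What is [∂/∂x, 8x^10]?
80 x^{9}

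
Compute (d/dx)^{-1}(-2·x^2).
- \frac{2 x^{3}}{3}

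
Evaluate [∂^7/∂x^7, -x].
-7\frac{d^{6}}{dx^{6}}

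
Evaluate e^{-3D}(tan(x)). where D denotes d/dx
\tan{\left(x - 3 \right)}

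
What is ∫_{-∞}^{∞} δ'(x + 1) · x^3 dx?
-3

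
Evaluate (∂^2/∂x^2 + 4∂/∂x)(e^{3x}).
21 e^{3 x}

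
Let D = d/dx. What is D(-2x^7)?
- 14 x^{6}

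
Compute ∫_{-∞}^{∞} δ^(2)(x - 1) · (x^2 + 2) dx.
2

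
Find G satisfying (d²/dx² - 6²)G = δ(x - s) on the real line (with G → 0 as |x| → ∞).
-\frac{e^{-6|x-s|}}{12}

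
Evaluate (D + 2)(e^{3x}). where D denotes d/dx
5 e^{3 x}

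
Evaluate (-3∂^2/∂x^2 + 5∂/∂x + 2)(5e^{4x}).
- 130 e^{4 x}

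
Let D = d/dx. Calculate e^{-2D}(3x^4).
3 x^{4} - 24 x^{3} + 72 x^{2} - 96 x + 48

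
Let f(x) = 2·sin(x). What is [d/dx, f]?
2 \cos{\left(x \right)}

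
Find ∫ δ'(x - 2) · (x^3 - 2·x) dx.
-10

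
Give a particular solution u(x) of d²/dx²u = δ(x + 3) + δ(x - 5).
\frac{|x + 3|}{2} + \frac{|x - 5|}{2}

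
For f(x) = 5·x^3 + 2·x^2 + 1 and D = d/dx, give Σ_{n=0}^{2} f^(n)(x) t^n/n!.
t^{2} \left(15 x + 2\right) + t x \left(15 x + 4\right) + 5 x^{3} + 2 x^{2} + 1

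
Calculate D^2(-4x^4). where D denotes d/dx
- 48 x^{2}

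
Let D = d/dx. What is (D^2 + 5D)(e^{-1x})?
- 4 e^{- x}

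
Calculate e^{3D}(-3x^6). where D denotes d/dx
- 3 x^{6} - 54 x^{5} - 405 x^{4} - 1620 x^{3} - 3645 x^{2} - 4374 x - 2187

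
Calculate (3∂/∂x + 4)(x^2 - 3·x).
4 x^{2} - 6 x - 9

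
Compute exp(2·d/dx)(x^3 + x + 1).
x^{3} + 6 x^{2} + 13 x + 11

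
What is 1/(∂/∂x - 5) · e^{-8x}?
- \frac{e^{- 8 x}}{13}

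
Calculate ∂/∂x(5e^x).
5 e^{x}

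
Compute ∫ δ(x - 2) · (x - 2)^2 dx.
0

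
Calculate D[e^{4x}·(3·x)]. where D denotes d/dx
\left(12 x + 3\right) e^{4 x}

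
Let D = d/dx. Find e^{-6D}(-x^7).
- x^{7} + 42 x^{6} - 756 x^{5} + 7560 x^{4} - 45360 x^{3} + 163296 x^{2} - 326592 x + 279936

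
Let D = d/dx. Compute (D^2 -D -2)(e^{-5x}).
28 e^{- 5 x}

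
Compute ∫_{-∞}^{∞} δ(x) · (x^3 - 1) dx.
-1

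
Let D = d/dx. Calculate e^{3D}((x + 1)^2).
x^{2} + 8 x + 16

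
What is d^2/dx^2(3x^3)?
18 x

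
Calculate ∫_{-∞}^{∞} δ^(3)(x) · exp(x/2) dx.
- \frac{1}{8}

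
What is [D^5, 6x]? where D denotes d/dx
30D^{4}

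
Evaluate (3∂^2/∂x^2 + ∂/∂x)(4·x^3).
12 x \left(x + 6\right)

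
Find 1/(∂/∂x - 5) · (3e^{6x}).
3 e^{6 x}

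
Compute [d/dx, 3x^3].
9 x^{2}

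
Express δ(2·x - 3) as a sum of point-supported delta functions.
\frac{\delta(x - 3/2)}{2}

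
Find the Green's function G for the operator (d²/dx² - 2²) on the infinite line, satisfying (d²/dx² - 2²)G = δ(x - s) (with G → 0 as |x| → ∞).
-\frac{e^{-2|x-s|}}{4}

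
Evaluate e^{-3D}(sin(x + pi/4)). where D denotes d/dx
\sin{\left(x - 3 + \frac{\pi}{4} \right)}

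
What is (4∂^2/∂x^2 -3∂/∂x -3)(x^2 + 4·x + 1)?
- 3 x^{2} - 18 x - 7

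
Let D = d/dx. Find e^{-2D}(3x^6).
3 x^{6} - 36 x^{5} + 180 x^{4} - 480 x^{3} + 720 x^{2} - 576 x + 192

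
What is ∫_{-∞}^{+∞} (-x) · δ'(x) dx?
1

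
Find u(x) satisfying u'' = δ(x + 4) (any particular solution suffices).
\frac{|x + 4|}{2}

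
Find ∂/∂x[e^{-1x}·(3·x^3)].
3 x^{2} \left(3 - x\right) e^{- x}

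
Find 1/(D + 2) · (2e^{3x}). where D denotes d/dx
\frac{2 e^{3 x}}{5}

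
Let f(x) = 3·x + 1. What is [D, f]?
3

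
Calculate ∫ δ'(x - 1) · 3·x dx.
-3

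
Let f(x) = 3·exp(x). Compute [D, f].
3 e^{x}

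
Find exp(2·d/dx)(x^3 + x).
x^{3} + 6 x^{2} + 13 x + 10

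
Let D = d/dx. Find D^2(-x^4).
- 12 x^{2}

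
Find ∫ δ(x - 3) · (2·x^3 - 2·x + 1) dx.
49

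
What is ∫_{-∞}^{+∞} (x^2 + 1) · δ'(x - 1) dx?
-2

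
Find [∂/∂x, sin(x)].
\cos{\left(x \right)}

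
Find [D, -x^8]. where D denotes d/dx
- 8 x^{7}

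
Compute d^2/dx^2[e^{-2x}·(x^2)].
2 \left(2 x^{2} - 4 x + 1\right) e^{- 2 x}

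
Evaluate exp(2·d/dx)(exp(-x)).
e^{- x - 2}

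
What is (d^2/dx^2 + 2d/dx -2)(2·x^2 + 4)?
- 4 x^{2} + 8 x - 4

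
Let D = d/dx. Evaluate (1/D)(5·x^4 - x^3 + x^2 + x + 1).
x^{5} - \frac{x^{4}}{4} + \frac{x^{3}}{3} + \frac{x^{2}}{2} + x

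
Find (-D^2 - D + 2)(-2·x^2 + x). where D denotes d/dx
- 4 x^{2} + 6 x + 3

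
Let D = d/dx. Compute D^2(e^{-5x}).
25 e^{- 5 x}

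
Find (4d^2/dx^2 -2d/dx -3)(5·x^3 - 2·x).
- 15 x^{3} - 30 x^{2} + 126 x + 4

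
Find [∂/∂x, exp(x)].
e^{x}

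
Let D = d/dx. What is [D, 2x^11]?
22 x^{10}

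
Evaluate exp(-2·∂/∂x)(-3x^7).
- 3 x^{7} + 42 x^{6} - 252 x^{5} + 840 x^{4} - 1680 x^{3} + 2016 x^{2} - 1344 x + 384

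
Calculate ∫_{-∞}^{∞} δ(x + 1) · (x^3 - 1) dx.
-2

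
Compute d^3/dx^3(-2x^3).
-12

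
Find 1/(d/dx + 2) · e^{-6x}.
- \frac{e^{- 6 x}}{4}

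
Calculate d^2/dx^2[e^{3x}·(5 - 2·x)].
\left(33 - 18 x\right) e^{3 x}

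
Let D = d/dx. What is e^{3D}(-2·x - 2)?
- 2 x - 8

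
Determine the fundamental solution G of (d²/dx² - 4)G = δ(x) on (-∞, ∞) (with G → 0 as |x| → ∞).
-\frac{e^{-2|x|}}{4}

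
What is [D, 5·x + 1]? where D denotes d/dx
5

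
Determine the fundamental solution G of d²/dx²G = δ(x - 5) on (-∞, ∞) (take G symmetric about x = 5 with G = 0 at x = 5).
\frac{|x - 5|}{2}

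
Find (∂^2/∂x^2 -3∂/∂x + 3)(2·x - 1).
6 x - 9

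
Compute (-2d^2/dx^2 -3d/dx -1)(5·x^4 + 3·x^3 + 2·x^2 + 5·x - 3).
- 5 x^{4} - 63 x^{3} - 149 x^{2} - 53 x - 20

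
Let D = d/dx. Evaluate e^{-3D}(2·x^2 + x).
2 x^{2} - 11 x + 15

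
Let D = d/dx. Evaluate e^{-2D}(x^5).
x^{5} - 10 x^{4} + 40 x^{3} - 80 x^{2} + 80 x - 32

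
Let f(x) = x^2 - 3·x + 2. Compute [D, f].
2 x - 3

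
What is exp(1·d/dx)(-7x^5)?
- 7 x^{5} - 35 x^{4} - 70 x^{3} - 70 x^{2} - 35 x - 7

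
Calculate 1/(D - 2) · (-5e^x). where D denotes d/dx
5 e^{x}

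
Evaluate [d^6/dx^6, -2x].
-12\frac{d^{5}}{dx^{5}}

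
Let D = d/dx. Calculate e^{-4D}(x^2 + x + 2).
x^{2} - 7 x + 14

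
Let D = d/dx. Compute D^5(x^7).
2520 x^{2}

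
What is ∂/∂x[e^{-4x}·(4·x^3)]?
x^{2} \left(12 - 16 x\right) e^{- 4 x}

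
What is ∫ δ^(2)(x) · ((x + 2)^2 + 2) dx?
2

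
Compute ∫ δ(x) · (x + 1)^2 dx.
1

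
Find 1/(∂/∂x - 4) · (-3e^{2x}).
\frac{3 e^{2 x}}{2}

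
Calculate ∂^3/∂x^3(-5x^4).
- 120 x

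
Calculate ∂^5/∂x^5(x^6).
720 x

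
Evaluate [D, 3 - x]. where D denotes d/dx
-1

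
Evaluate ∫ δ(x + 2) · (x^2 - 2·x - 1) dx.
7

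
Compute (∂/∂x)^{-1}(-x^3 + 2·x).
- \frac{x^{4}}{4} + x^{2}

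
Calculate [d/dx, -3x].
-3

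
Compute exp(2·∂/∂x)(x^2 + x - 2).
x^{2} + 5 x + 4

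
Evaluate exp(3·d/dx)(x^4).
x^{4} + 12 x^{3} + 54 x^{2} + 108 x + 81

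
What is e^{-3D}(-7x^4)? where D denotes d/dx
- 7 x^{4} + 84 x^{3} - 378 x^{2} + 756 x - 567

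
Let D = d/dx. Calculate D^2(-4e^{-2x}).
- 16 e^{- 2 x}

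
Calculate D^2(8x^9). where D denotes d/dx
576 x^{7}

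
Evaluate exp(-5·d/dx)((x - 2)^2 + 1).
x^{2} - 14 x + 50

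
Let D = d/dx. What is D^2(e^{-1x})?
e^{- x}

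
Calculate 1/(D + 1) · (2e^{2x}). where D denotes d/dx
\frac{2 e^{2 x}}{3}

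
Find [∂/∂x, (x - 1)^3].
3 \left(x - 1\right)^{2}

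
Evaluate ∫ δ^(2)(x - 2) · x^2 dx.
2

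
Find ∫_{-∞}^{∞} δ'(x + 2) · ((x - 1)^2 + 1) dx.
6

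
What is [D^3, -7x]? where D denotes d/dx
-21D^{2}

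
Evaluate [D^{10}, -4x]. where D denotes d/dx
-40D^{9}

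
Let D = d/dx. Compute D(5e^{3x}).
15 e^{3 x}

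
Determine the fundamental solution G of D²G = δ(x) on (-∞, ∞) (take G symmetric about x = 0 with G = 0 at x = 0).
\frac{|x|}{2}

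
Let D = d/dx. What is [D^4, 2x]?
8D^{3}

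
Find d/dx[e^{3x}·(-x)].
\left(- 3 x - 1\right) e^{3 x}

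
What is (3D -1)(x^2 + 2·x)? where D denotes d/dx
- x^{2} + 4 x + 6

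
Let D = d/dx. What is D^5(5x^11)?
277200 x^{6}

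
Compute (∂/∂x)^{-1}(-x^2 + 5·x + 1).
- \frac{x^{3}}{3} + \frac{5 x^{2}}{2} + x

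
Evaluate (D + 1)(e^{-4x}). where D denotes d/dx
- 3 e^{- 4 x}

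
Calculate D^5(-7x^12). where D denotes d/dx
- 665280 x^{7}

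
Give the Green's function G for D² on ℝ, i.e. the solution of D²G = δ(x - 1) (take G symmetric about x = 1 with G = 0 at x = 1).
\frac{|x - 1|}{2}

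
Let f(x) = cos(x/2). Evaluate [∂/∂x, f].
- \frac{\sin{\left(\frac{x}{2} \right)}}{2}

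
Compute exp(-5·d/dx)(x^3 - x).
x^{3} - 15 x^{2} + 74 x - 120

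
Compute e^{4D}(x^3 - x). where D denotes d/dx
x^{3} + 12 x^{2} + 47 x + 60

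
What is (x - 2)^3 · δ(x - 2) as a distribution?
0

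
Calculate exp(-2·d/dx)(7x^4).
7 x^{4} - 56 x^{3} + 168 x^{2} - 224 x + 112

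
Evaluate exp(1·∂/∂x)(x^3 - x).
x \left(x^{2} + 3 x + 2\right)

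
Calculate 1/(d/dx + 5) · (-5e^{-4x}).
- 5 e^{- 4 x}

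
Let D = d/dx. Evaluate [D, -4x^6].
- 24 x^{5}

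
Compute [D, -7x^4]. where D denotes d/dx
- 28 x^{3}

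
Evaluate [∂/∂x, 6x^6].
36 x^{5}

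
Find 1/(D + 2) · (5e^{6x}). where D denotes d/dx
\frac{5 e^{6 x}}{8}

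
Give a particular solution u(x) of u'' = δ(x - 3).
\frac{|x - 3|}{2}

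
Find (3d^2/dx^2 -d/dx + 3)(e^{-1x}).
7 e^{- x}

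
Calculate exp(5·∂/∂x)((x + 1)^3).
x^{3} + 18 x^{2} + 108 x + 216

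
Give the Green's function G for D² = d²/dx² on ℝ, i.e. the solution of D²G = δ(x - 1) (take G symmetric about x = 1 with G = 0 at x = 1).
\frac{|x - 1|}{2}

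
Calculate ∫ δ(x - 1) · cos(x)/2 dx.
\frac{\cos{\left(1 \right)}}{2}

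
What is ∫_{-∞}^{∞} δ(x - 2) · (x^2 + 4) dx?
8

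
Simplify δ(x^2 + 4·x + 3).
\frac{\delta(x + 3) + \delta(x + 1)}{2}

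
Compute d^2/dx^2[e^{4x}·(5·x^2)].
\left(80 x^{2} + 80 x + 10\right) e^{4 x}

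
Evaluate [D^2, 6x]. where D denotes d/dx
12D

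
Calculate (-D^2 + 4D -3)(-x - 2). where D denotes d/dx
3 x + 2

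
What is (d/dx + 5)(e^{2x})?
7 e^{2 x}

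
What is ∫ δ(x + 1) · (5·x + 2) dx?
-3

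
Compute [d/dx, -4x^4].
- 16 x^{3}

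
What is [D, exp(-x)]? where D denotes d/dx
- e^{- x}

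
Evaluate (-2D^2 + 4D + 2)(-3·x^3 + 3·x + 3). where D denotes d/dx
- 6 x^{3} - 36 x^{2} + 42 x + 18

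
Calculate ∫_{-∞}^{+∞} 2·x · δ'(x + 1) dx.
-2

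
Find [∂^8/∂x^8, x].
8\frac{d^{7}}{dx^{7}}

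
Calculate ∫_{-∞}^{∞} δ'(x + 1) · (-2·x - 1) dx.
2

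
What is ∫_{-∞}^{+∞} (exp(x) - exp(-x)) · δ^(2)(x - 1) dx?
2 \sinh{\left(1 \right)}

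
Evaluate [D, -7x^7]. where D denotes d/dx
- 49 x^{6}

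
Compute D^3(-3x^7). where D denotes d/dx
- 630 x^{4}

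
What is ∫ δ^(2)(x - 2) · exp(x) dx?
e^{2}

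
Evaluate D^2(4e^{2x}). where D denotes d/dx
16 e^{2 x}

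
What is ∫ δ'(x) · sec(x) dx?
0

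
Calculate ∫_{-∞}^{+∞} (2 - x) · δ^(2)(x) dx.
0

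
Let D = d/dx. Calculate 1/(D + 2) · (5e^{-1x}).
5 e^{- x}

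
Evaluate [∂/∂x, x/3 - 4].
\frac{1}{3}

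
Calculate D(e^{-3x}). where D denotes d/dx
- 3 e^{- 3 x}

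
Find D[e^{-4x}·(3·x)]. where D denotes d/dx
3 \left(1 - 4 x\right) e^{- 4 x}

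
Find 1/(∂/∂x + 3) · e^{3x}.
\frac{e^{3 x}}{6}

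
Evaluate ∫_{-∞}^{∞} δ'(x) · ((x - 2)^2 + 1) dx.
4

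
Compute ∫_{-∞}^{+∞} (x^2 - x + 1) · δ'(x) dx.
1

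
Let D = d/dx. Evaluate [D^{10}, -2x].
-20D^{9}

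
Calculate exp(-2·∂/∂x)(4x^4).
4 x^{4} - 32 x^{3} + 96 x^{2} - 128 x + 64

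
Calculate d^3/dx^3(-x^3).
-6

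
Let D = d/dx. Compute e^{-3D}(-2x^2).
- 2 x^{2} + 12 x - 18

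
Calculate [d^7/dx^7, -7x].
-49\frac{d^{6}}{dx^{6}}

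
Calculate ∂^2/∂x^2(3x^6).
90 x^{4}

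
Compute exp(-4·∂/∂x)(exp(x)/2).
\frac{e^{x - 4}}{2}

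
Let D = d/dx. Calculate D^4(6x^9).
18144 x^{5}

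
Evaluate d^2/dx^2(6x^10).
540 x^{8}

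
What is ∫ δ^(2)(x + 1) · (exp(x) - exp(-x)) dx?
- 2 \sinh{\left(1 \right)}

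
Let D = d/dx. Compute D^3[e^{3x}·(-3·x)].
81 \left(- x - 1\right) e^{3 x}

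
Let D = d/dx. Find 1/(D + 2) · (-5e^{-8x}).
\frac{5 e^{- 8 x}}{6}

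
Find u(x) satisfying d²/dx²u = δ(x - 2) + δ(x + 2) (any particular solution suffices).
\frac{|x - 2|}{2} + \frac{|x + 2|}{2}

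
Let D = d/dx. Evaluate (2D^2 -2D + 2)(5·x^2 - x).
10 x^{2} - 22 x + 22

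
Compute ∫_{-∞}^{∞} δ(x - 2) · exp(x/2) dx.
e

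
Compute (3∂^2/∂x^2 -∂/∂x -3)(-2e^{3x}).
- 42 e^{3 x}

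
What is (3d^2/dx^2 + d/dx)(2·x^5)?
10 x^{3} \left(x + 12\right)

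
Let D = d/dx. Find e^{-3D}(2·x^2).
2 x^{2} - 12 x + 18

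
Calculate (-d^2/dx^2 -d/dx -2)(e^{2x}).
- 8 e^{2 x}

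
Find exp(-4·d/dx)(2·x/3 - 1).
\frac{2 x}{3} - \frac{11}{3}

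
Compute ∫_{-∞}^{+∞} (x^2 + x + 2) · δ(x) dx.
2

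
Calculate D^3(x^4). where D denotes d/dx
24 x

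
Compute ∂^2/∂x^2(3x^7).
126 x^{5}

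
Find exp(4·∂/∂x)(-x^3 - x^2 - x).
- x^{3} - 13 x^{2} - 57 x - 84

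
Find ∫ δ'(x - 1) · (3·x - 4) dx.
-3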